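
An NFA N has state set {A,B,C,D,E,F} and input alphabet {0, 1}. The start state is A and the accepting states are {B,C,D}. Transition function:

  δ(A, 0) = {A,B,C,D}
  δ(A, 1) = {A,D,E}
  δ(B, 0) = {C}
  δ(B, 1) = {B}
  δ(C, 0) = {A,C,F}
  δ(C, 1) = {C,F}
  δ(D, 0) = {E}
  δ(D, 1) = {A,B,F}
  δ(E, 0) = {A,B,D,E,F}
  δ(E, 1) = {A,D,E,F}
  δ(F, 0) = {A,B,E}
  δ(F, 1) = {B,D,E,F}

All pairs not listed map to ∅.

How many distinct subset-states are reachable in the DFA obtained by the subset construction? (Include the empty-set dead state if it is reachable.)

5

Start state of the DFA: {A}.
{A} --0--> {A,B,C,D}  [new]
{A} --1--> {A,D,E}  [new]
{A,B,C,D} --0--> {A,B,C,D,E,F}  [new]
{A,B,C,D} --1--> {A,B,C,D,E,F}  [seen]
{A,D,E} --0--> {A,B,C,D,E,F}  [seen]
{A,D,E} --1--> {A,B,D,E,F}  [new]
{A,B,C,D,E,F} --0--> {A,B,C,D,E,F}  [seen]
{A,B,C,D,E,F} --1--> {A,B,C,D,E,F}  [seen]
{A,B,D,E,F} --0--> {A,B,C,D,E,F}  [seen]
{A,B,D,E,F} --1--> {A,B,D,E,F}  [seen]
Reachable DFA states: {A}, {A,B,C,D}, {A,D,E}, {A,B,C,D,E,F}, {A,B,D,E,F}.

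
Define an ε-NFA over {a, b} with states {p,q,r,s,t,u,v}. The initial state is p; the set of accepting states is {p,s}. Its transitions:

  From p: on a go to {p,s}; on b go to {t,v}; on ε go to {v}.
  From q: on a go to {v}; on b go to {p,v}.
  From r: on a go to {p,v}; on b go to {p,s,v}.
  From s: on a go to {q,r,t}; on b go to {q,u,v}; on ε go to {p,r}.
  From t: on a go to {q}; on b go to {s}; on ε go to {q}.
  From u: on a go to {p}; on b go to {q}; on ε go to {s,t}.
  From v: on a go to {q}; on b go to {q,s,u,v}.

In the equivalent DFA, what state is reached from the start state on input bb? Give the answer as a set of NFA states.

{p,q,r,s,t,u,v}

Start: {p,v}.
δ(p,b) = {t,v}; δ(v,b) = {q,s,u,v}.
Union: {q,s,t,u,v}.
ε-closure gives {p,q,r,s,t,u,v}.
After b: {p,q,r,s,t,u,v}.
δ(p,b) = {t,v}; δ(q,b) = {p,v}; δ(r,b) = {p,s,v}; δ(s,b) = {q,u,v}; δ(t,b) = {s}; δ(u,b) = {q}; δ(v,b) = {q,s,u,v}.
Union: {p,q,s,t,u,v}.
ε-closure gives {p,q,r,s,t,u,v}.
After b: {p,q,r,s,t,u,v}.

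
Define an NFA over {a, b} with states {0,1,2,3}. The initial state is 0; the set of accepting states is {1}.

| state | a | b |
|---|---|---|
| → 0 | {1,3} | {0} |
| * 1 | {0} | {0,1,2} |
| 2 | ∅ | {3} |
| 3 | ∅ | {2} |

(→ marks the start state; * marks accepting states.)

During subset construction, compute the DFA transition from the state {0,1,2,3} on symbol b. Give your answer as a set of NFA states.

δ(0,b) = {0}; δ(1,b) = {0,1,2}; δ(2,b) = {3}; δ(3,b) = {2}.
Union: {0,1,2,3}.

{0,1,2,3}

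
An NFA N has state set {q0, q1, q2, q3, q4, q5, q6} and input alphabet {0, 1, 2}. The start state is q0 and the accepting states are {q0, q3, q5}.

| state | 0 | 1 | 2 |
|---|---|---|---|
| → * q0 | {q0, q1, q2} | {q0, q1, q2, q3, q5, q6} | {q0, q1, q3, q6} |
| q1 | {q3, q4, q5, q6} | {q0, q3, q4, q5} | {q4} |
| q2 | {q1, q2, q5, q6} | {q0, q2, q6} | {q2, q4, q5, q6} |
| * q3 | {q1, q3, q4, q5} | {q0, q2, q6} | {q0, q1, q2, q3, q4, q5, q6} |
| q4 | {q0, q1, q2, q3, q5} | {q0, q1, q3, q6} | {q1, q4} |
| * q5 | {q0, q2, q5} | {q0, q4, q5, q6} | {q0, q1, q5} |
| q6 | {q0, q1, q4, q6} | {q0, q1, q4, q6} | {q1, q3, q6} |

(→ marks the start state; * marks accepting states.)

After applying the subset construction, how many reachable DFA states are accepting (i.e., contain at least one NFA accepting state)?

Start state of the DFA: {q0}.
{q0} --0--> {q0, q1, q2}  [new]
{q0} --1--> {q0, q1, q2, q3, q5, q6}  [new]
{q0} --2--> {q0, q1, q3, q6}  [new]
{q0, q1, q2} --0--> {q0, q1, q2, q3, q4, q5, q6}  [new]
{q0, q1, q2} --1--> {q0, q1, q2, q3, q4, q5, q6}  [seen]
{q0, q1, q2} --2--> {q0, q1, q2, q3, q4, q5, q6}  [seen]
{q0, q1, q2, q3, q5, q6} --0--> {q0, q1, q2, q3, q4, q5, q6}  [seen]
{q0, q1, q2, q3, q5, q6} --1--> {q0, q1, q2, q3, q4, q5, q6}  [seen]
{q0, q1, q2, q3, q5, q6} --2--> {q0, q1, q2, q3, q4, q5, q6}  [seen]
{q0, q1, q3, q6} --0--> {q0, q1, q2, q3, q4, q5, q6}  [seen]
{q0, q1, q3, q6} --1--> {q0, q1, q2, q3, q4, q5, q6}  [seen]
{q0, q1, q3, q6} --2--> {q0, q1, q2, q3, q4, q5, q6}  [seen]
{q0, q1, q2, q3, q4, q5, q6} --0--> {q0, q1, q2, q3, q4, q5, q6}  [seen]
{q0, q1, q2, q3, q4, q5, q6} --1--> {q0, q1, q2, q3, q4, q5, q6}  [seen]
{q0, q1, q2, q3, q4, q5, q6} --2--> {q0, q1, q2, q3, q4, q5, q6}  [seen]
Reachable DFA states: {q0}, {q0, q1, q2}, {q0, q1, q2, q3, q5, q6}, {q0, q1, q3, q6}, {q0, q1, q2, q3, q4, q5, q6}.
Accepting DFA states (contain an NFA accepting state): {q0}, {q0, q1, q2}, {q0, q1, q2, q3, q5, q6}, {q0, q1, q3, q6}, {q0, q1, q2, q3, q4, q5, q6}.

5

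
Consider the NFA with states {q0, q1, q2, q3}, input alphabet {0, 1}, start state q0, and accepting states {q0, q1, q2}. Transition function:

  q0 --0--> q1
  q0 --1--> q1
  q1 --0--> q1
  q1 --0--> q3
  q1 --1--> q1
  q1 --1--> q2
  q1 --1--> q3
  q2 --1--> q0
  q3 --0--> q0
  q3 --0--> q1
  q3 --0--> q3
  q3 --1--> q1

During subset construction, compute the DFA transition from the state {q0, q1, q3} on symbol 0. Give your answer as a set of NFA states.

{q0, q1, q3}

δ(q0,0) = {q1}; δ(q1,0) = {q1, q3}; δ(q3,0) = {q0, q1, q3}.
Union: {q0, q1, q3}.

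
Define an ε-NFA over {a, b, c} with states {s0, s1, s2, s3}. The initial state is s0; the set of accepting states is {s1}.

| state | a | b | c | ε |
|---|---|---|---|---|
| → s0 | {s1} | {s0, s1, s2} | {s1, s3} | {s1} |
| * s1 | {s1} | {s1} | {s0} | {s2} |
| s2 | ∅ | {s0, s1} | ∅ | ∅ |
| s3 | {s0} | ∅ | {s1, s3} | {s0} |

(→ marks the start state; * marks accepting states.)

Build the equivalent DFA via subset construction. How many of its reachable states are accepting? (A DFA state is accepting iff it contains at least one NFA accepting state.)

Start state of the DFA: {s0, s1, s2} (ε-closure of the NFA start).
{s0, s1, s2} --a--> {s1, s2}  [new]
{s0, s1, s2} --b--> {s0, s1, s2}  [seen]
{s0, s1, s2} --c--> {s0, s1, s2, s3}  [new]
{s1, s2} --a--> {s1, s2}  [seen]
{s1, s2} --b--> {s0, s1, s2}  [seen]
{s1, s2} --c--> {s0, s1, s2}  [seen]
{s0, s1, s2, s3} --a--> {s0, s1, s2}  [seen]
{s0, s1, s2, s3} --b--> {s0, s1, s2}  [seen]
{s0, s1, s2, s3} --c--> {s0, s1, s2, s3}  [seen]
Reachable DFA states: {s0, s1, s2}, {s1, s2}, {s0, s1, s2, s3}.
Accepting DFA states (contain an NFA accepting state): {s0, s1, s2}, {s1, s2}, {s0, s1, s2, s3}.

3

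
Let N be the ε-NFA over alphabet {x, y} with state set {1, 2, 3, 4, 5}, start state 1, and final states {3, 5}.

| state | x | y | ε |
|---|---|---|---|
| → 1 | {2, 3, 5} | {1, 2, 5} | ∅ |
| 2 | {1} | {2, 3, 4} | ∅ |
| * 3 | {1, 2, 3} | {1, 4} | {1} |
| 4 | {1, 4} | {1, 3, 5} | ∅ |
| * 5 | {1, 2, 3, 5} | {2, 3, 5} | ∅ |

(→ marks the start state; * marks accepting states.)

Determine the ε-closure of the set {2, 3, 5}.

{1, 2, 3, 5}

Begin with {2, 3, 5}.
3 →ε {1}; add 1.
ε-closure = {1, 2, 3, 5}.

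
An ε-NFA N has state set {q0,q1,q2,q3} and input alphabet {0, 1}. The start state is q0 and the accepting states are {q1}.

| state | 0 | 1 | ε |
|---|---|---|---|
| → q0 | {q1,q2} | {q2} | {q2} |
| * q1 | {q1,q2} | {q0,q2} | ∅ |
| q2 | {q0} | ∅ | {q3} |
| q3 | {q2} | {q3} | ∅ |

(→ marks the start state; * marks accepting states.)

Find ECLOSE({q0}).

{q0,q2,q3}

Begin with {q0}.
q0 →ε {q2}; add q2.
q2 →ε {q3}; add q3.
ε-closure = {q0,q2,q3}.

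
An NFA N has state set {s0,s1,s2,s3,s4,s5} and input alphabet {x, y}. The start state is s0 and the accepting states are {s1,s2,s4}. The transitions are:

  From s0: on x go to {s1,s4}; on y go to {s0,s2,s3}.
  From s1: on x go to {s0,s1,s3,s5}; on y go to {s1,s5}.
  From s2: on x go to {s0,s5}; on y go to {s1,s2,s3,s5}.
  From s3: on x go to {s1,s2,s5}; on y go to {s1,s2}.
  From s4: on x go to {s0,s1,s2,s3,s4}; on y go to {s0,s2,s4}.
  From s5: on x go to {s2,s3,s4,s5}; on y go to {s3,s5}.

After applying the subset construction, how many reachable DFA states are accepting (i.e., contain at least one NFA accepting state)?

Start state of the DFA: {s0}.
{s0} --x--> {s1,s4}  [new]
{s0} --y--> {s0,s2,s3}  [new]
{s1,s4} --x--> {s0,s1,s2,s3,s4,s5}  [new]
{s1,s4} --y--> {s0,s1,s2,s4,s5}  [new]
{s0,s2,s3} --x--> {s0,s1,s2,s4,s5}  [seen]
{s0,s2,s3} --y--> {s0,s1,s2,s3,s5}  [new]
{s0,s1,s2,s3,s4,s5} --x--> {s0,s1,s2,s3,s4,s5}  [seen]
{s0,s1,s2,s3,s4,s5} --y--> {s0,s1,s2,s3,s4,s5}  [seen]
{s0,s1,s2,s4,s5} --x--> {s0,s1,s2,s3,s4,s5}  [seen]
{s0,s1,s2,s4,s5} --y--> {s0,s1,s2,s3,s4,s5}  [seen]
{s0,s1,s2,s3,s5} --x--> {s0,s1,s2,s3,s4,s5}  [seen]
{s0,s1,s2,s3,s5} --y--> {s0,s1,s2,s3,s5}  [seen]
Reachable DFA states: {s0}, {s1,s4}, {s0,s2,s3}, {s0,s1,s2,s3,s4,s5}, {s0,s1,s2,s4,s5}, {s0,s1,s2,s3,s5}.
Accepting DFA states (contain an NFA accepting state): {s1,s4}, {s0,s2,s3}, {s0,s1,s2,s3,s4,s5}, {s0,s1,s2,s4,s5}, {s0,s1,s2,s3,s5}.

5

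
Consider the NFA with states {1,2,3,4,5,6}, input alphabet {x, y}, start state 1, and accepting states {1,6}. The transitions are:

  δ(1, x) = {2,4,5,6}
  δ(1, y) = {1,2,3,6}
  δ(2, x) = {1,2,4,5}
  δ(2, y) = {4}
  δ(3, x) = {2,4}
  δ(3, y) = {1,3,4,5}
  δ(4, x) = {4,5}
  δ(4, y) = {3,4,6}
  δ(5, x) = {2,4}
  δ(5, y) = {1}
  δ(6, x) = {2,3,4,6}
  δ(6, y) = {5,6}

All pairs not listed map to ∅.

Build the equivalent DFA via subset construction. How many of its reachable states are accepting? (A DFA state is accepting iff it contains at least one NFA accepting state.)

6

Start state of the DFA: {1}.
{1} --x--> {2,4,5,6}  [new]
{1} --y--> {1,2,3,6}  [new]
{2,4,5,6} --x--> {1,2,3,4,5,6}  [new]
{2,4,5,6} --y--> {1,3,4,5,6}  [new]
{1,2,3,6} --x--> {1,2,3,4,5,6}  [seen]
{1,2,3,6} --y--> {1,2,3,4,5,6}  [seen]
{1,2,3,4,5,6} --x--> {1,2,3,4,5,6}  [seen]
{1,2,3,4,5,6} --y--> {1,2,3,4,5,6}  [seen]
{1,3,4,5,6} --x--> {2,3,4,5,6}  [new]
{1,3,4,5,6} --y--> {1,2,3,4,5,6}  [seen]
{2,3,4,5,6} --x--> {1,2,3,4,5,6}  [seen]
{2,3,4,5,6} --y--> {1,3,4,5,6}  [seen]
Reachable DFA states: {1}, {2,4,5,6}, {1,2,3,6}, {1,2,3,4,5,6}, {1,3,4,5,6}, {2,3,4,5,6}.
Accepting DFA states (contain an NFA accepting state): {1}, {2,4,5,6}, {1,2,3,6}, {1,2,3,4,5,6}, {1,3,4,5,6}, {2,3,4,5,6}.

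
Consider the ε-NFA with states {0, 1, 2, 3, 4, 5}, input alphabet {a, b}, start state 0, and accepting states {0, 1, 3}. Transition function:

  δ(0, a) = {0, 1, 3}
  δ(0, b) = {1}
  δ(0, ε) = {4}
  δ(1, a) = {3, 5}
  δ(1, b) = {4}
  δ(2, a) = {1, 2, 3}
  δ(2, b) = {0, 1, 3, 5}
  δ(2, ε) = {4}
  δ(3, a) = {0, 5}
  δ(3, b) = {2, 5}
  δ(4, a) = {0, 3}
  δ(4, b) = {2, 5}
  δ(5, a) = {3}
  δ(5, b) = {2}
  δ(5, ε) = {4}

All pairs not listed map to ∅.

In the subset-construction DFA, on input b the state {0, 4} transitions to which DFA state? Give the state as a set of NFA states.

{1, 2, 4, 5}

δ(0,b) = {1}; δ(4,b) = {2, 5}.
Union: {1, 2, 5}.
ε-closure gives {1, 2, 4, 5}.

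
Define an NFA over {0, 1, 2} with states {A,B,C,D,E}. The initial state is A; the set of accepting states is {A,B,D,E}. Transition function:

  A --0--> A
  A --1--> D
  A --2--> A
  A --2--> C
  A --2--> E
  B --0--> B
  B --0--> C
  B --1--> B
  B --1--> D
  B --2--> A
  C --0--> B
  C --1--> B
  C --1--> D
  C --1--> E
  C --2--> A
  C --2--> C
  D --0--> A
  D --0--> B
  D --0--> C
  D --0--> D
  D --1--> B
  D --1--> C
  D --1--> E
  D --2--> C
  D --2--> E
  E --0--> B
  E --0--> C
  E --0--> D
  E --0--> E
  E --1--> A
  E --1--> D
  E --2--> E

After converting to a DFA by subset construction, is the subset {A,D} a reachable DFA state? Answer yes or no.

Start state of the DFA: {A}.
{A} --0--> {A}  [seen]
{A} --1--> {D}  [new]
{A} --2--> {A,C,E}  [new]
{D} --0--> {A,B,C,D}  [new]
{D} --1--> {B,C,E}  [new]
{D} --2--> {C,E}  [new]
{A,C,E} --0--> {A,B,C,D,E}  [new]
{A,C,E} --1--> {A,B,D,E}  [new]
{A,C,E} --2--> {A,C,E}  [seen]
{A,B,C,D} --0--> {A,B,C,D}  [seen]
{A,B,C,D} --1--> {B,C,D,E}  [new]
{A,B,C,D} --2--> {A,C,E}  [seen]
{B,C,E} --0--> {B,C,D,E}  [seen]
{B,C,E} --1--> {A,B,D,E}  [seen]
{B,C,E} --2--> {A,C,E}  [seen]
{C,E} --0--> {B,C,D,E}  [seen]
{C,E} --1--> {A,B,D,E}  [seen]
{C,E} --2--> {A,C,E}  [seen]
{A,B,C,D,E} --0--> {A,B,C,D,E}  [seen]
{A,B,C,D,E} --1--> {A,B,C,D,E}  [seen]
{A,B,C,D,E} --2--> {A,C,E}  [seen]
{A,B,D,E} --0--> {A,B,C,D,E}  [seen]
{A,B,D,E} --1--> {A,B,C,D,E}  [seen]
{A,B,D,E} --2--> {A,C,E}  [seen]
{B,C,D,E} --0--> {A,B,C,D,E}  [seen]
{B,C,D,E} --1--> {A,B,C,D,E}  [seen]
{B,C,D,E} --2--> {A,C,E}  [seen]
Reachable DFA states: {A}, {D}, {A,C,E}, {A,B,C,D}, {B,C,E}, {C,E}, {A,B,C,D,E}, {A,B,D,E}, {B,C,D,E}.
{A,D} is not among them.

no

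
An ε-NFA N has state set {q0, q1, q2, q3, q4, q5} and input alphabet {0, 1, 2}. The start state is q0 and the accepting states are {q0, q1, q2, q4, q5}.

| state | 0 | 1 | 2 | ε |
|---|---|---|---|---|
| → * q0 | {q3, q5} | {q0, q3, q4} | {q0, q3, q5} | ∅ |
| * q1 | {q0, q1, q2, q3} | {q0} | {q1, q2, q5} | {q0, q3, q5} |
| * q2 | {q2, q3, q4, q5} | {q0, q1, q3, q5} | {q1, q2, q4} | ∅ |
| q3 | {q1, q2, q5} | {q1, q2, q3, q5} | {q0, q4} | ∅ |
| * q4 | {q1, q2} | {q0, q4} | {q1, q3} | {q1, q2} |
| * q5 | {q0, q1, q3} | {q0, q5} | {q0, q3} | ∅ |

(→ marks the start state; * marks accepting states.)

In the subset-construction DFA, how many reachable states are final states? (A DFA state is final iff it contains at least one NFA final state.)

Start state of the DFA: {q0} (ε-closure of the NFA start).
{q0} --0--> {q3, q5}  [new]
{q0} --1--> {q0, q1, q2, q3, q4, q5}  [new]
{q0} --2--> {q0, q3, q5}  [new]
{q3, q5} --0--> {q0, q1, q2, q3, q5}  [new]
{q3, q5} --1--> {q0, q1, q2, q3, q5}  [seen]
{q3, q5} --2--> {q0, q1, q2, q3, q4, q5}  [seen]
{q0, q1, q2, q3, q4, q5} --0--> {q0, q1, q2, q3, q4, q5}  [seen]
{q0, q1, q2, q3, q4, q5} --1--> {q0, q1, q2, q3, q4, q5}  [seen]
{q0, q1, q2, q3, q4, q5} --2--> {q0, q1, q2, q3, q4, q5}  [seen]
{q0, q3, q5} --0--> {q0, q1, q2, q3, q5}  [seen]
{q0, q3, q5} --1--> {q0, q1, q2, q3, q4, q5}  [seen]
{q0, q3, q5} --2--> {q0, q1, q2, q3, q4, q5}  [seen]
{q0, q1, q2, q3, q5} --0--> {q0, q1, q2, q3, q4, q5}  [seen]
{q0, q1, q2, q3, q5} --1--> {q0, q1, q2, q3, q4, q5}  [seen]
{q0, q1, q2, q3, q5} --2--> {q0, q1, q2, q3, q4, q5}  [seen]
Reachable DFA states: {q0}, {q3, q5}, {q0, q1, q2, q3, q4, q5}, {q0, q3, q5}, {q0, q1, q2, q3, q5}.
Accepting DFA states (contain an NFA accepting state): {q0}, {q3, q5}, {q0, q1, q2, q3, q4, q5}, {q0, q3, q5}, {q0, q1, q2, q3, q5}.

5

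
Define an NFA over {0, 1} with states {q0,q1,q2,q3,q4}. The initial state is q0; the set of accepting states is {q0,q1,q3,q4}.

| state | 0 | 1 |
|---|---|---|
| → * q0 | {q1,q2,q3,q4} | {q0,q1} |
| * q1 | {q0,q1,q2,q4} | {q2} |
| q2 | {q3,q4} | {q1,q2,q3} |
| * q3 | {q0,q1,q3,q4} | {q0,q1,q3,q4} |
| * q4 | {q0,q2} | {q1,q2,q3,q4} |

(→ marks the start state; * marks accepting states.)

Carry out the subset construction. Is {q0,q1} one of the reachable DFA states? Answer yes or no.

yes

Start state of the DFA: {q0}.
{q0} --0--> {q1,q2,q3,q4}  [new]
{q0} --1--> {q0,q1}  [new]
{q1,q2,q3,q4} --0--> {q0,q1,q2,q3,q4}  [new]
{q1,q2,q3,q4} --1--> {q0,q1,q2,q3,q4}  [seen]
{q0,q1} --0--> {q0,q1,q2,q3,q4}  [seen]
{q0,q1} --1--> {q0,q1,q2}  [new]
{q0,q1,q2,q3,q4} --0--> {q0,q1,q2,q3,q4}  [seen]
{q0,q1,q2,q3,q4} --1--> {q0,q1,q2,q3,q4}  [seen]
{q0,q1,q2} --0--> {q0,q1,q2,q3,q4}  [seen]
{q0,q1,q2} --1--> {q0,q1,q2,q3}  [new]
{q0,q1,q2,q3} --0--> {q0,q1,q2,q3,q4}  [seen]
{q0,q1,q2,q3} --1--> {q0,q1,q2,q3,q4}  [seen]
Reachable DFA states: {q0}, {q1,q2,q3,q4}, {q0,q1}, {q0,q1,q2,q3,q4}, {q0,q1,q2}, {q0,q1,q2,q3}.
{q0,q1} is among them.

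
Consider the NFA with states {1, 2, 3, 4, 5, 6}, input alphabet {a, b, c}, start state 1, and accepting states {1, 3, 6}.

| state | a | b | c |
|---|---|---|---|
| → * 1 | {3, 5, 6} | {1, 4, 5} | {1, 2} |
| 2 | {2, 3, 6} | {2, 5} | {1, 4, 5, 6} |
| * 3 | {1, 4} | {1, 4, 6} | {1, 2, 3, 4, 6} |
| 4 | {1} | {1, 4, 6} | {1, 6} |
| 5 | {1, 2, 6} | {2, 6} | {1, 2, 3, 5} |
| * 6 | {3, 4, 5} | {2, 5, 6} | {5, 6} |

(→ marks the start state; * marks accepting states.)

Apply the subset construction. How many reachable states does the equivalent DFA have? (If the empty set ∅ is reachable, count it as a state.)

9

Start state of the DFA: {1}.
{1} --a--> {3, 5, 6}  [new]
{1} --b--> {1, 4, 5}  [new]
{1} --c--> {1, 2}  [new]
{3, 5, 6} --a--> {1, 2, 3, 4, 5, 6}  [new]
{3, 5, 6} --b--> {1, 2, 4, 5, 6}  [new]
{3, 5, 6} --c--> {1, 2, 3, 4, 5, 6}  [seen]
{1, 4, 5} --a--> {1, 2, 3, 5, 6}  [new]
{1, 4, 5} --b--> {1, 2, 4, 5, 6}  [seen]
{1, 4, 5} --c--> {1, 2, 3, 5, 6}  [seen]
{1, 2} --a--> {2, 3, 5, 6}  [new]
{1, 2} --b--> {1, 2, 4, 5}  [new]
{1, 2} --c--> {1, 2, 4, 5, 6}  [seen]
{1, 2, 3, 4, 5, 6} --a--> {1, 2, 3, 4, 5, 6}  [seen]
{1, 2, 3, 4, 5, 6} --b--> {1, 2, 4, 5, 6}  [seen]
{1, 2, 3, 4, 5, 6} --c--> {1, 2, 3, 4, 5, 6}  [seen]
{1, 2, 4, 5, 6} --a--> {1, 2, 3, 4, 5, 6}  [seen]
{1, 2, 4, 5, 6} --b--> {1, 2, 4, 5, 6}  [seen]
{1, 2, 4, 5, 6} --c--> {1, 2, 3, 4, 5, 6}  [seen]
{1, 2, 3, 5, 6} --a--> {1, 2, 3, 4, 5, 6}  [seen]
{1, 2, 3, 5, 6} --b--> {1, 2, 4, 5, 6}  [seen]
{1, 2, 3, 5, 6} --c--> {1, 2, 3, 4, 5, 6}  [seen]
{2, 3, 5, 6} --a--> {1, 2, 3, 4, 5, 6}  [seen]
{2, 3, 5, 6} --b--> {1, 2, 4, 5, 6}  [seen]
{2, 3, 5, 6} --c--> {1, 2, 3, 4, 5, 6}  [seen]
{1, 2, 4, 5} --a--> {1, 2, 3, 5, 6}  [seen]
{1, 2, 4, 5} --b--> {1, 2, 4, 5, 6}  [seen]
{1, 2, 4, 5} --c--> {1, 2, 3, 4, 5, 6}  [seen]
Reachable DFA states: {1}, {3, 5, 6}, {1, 4, 5}, {1, 2}, {1, 2, 3, 4, 5, 6}, {1, 2, 4, 5, 6}, {1, 2, 3, 5, 6}, {2, 3, 5, 6}, {1, 2, 4, 5}.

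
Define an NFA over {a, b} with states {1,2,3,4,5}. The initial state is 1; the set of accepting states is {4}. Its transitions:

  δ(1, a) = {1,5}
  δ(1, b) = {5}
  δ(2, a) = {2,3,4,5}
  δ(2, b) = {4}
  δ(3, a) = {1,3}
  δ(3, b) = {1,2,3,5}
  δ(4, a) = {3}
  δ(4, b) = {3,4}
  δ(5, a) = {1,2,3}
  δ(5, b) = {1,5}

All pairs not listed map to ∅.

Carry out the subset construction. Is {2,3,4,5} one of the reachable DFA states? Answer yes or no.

no

Start state of the DFA: {1}.
{1} --a--> {1,5}  [new]
{1} --b--> {5}  [new]
{1,5} --a--> {1,2,3,5}  [new]
{1,5} --b--> {1,5}  [seen]
{5} --a--> {1,2,3}  [new]
{5} --b--> {1,5}  [seen]
{1,2,3,5} --a--> {1,2,3,4,5}  [new]
{1,2,3,5} --b--> {1,2,3,4,5}  [seen]
{1,2,3} --a--> {1,2,3,4,5}  [seen]
{1,2,3} --b--> {1,2,3,4,5}  [seen]
{1,2,3,4,5} --a--> {1,2,3,4,5}  [seen]
{1,2,3,4,5} --b--> {1,2,3,4,5}  [seen]
Reachable DFA states: {1}, {1,5}, {5}, {1,2,3,5}, {1,2,3}, {1,2,3,4,5}.
{2,3,4,5} is not among them.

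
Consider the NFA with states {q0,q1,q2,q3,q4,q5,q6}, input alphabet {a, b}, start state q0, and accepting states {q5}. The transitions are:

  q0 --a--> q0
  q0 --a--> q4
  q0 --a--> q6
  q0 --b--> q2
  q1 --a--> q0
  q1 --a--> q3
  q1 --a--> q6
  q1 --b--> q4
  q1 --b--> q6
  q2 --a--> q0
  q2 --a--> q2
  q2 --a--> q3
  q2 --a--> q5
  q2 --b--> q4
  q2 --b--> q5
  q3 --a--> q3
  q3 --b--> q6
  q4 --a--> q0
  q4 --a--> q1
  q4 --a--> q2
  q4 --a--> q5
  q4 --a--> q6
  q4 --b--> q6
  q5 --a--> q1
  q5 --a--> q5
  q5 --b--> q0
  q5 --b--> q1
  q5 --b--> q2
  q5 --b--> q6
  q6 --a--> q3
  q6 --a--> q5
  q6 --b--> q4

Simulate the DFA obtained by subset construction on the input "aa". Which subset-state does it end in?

{q0,q1,q2,q3,q4,q5,q6}

Start: {q0}.
δ(q0,a) = {q0,q4,q6}.
Union: {q0,q4,q6}.
After a: {q0,q4,q6}.
δ(q0,a) = {q0,q4,q6}; δ(q4,a) = {q0,q1,q2,q5,q6}; δ(q6,a) = {q3,q5}.
Union: {q0,q1,q2,q3,q4,q5,q6}.
After a: {q0,q1,q2,q3,q4,q5,q6}.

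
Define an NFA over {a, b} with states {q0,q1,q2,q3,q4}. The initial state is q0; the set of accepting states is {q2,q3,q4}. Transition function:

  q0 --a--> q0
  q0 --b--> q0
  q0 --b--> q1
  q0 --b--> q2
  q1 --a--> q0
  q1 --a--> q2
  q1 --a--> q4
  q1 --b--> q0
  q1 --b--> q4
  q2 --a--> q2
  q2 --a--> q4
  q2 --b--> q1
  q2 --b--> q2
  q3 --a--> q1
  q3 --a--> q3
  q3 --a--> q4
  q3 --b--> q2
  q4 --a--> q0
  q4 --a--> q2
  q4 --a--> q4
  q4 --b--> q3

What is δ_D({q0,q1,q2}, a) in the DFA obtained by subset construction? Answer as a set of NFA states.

{q0,q2,q4}

δ(q0,a) = {q0}; δ(q1,a) = {q0,q2,q4}; δ(q2,a) = {q2,q4}.
Union: {q0,q2,q4}.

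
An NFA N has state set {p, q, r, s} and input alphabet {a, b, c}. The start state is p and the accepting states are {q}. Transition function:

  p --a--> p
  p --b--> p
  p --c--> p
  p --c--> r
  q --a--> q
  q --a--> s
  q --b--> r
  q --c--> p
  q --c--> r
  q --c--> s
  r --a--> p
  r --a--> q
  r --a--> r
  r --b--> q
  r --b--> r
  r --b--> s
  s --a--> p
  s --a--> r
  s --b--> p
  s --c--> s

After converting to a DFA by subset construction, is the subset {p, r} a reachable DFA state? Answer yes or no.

Start state of the DFA: {p}.
{p} --a--> {p}  [seen]
{p} --b--> {p}  [seen]
{p} --c--> {p, r}  [new]
{p, r} --a--> {p, q, r}  [new]
{p, r} --b--> {p, q, r, s}  [new]
{p, r} --c--> {p, r}  [seen]
{p, q, r} --a--> {p, q, r, s}  [seen]
{p, q, r} --b--> {p, q, r, s}  [seen]
{p, q, r} --c--> {p, r, s}  [new]
{p, q, r, s} --a--> {p, q, r, s}  [seen]
{p, q, r, s} --b--> {p, q, r, s}  [seen]
{p, q, r, s} --c--> {p, r, s}  [seen]
{p, r, s} --a--> {p, q, r}  [seen]
{p, r, s} --b--> {p, q, r, s}  [seen]
{p, r, s} --c--> {p, r, s}  [seen]
Reachable DFA states: {p}, {p, r}, {p, q, r}, {p, q, r, s}, {p, r, s}.
{p, r} is among them.

yes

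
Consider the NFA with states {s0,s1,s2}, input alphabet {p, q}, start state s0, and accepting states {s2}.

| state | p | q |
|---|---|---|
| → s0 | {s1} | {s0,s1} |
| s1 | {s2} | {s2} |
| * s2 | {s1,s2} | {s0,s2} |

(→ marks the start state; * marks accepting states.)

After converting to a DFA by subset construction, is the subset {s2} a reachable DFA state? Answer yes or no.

yes

Start state of the DFA: {s0}.
{s0} --p--> {s1}  [new]
{s0} --q--> {s0,s1}  [new]
{s1} --p--> {s2}  [new]
{s1} --q--> {s2}  [seen]
{s0,s1} --p--> {s1,s2}  [new]
{s0,s1} --q--> {s0,s1,s2}  [new]
{s2} --p--> {s1,s2}  [seen]
{s2} --q--> {s0,s2}  [new]
{s1,s2} --p--> {s1,s2}  [seen]
{s1,s2} --q--> {s0,s2}  [seen]
{s0,s1,s2} --p--> {s1,s2}  [seen]
{s0,s1,s2} --q--> {s0,s1,s2}  [seen]
{s0,s2} --p--> {s1,s2}  [seen]
{s0,s2} --q--> {s0,s1,s2}  [seen]
Reachable DFA states: {s0}, {s1}, {s0,s1}, {s2}, {s1,s2}, {s0,s1,s2}, {s0,s2}.
{s2} is among them.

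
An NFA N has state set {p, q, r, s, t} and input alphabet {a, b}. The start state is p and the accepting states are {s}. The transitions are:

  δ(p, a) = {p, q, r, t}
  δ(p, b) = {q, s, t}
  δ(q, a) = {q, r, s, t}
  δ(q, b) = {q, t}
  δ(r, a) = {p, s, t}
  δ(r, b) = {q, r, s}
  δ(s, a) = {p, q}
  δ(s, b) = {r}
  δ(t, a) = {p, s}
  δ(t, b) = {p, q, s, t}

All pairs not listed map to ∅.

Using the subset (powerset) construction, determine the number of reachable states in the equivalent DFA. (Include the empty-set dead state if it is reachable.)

Start state of the DFA: {p}.
{p} --a--> {p, q, r, t}  [new]
{p} --b--> {q, s, t}  [new]
{p, q, r, t} --a--> {p, q, r, s, t}  [new]
{p, q, r, t} --b--> {p, q, r, s, t}  [seen]
{q, s, t} --a--> {p, q, r, s, t}  [seen]
{q, s, t} --b--> {p, q, r, s, t}  [seen]
{p, q, r, s, t} --a--> {p, q, r, s, t}  [seen]
{p, q, r, s, t} --b--> {p, q, r, s, t}  [seen]
Reachable DFA states: {p}, {p, q, r, t}, {q, s, t}, {p, q, r, s, t}.

4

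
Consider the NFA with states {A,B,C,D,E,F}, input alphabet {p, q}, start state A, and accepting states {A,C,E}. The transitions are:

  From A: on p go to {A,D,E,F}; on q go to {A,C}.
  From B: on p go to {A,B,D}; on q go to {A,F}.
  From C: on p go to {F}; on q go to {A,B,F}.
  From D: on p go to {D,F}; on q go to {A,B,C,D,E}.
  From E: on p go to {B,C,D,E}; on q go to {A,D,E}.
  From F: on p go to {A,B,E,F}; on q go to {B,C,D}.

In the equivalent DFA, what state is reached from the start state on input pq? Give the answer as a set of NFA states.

{A,B,C,D,E}

Start: {A}.
δ(A,p) = {A,D,E,F}.
Union: {A,D,E,F}.
After p: {A,D,E,F}.
δ(A,q) = {A,C}; δ(D,q) = {A,B,C,D,E}; δ(E,q) = {A,D,E}; δ(F,q) = {B,C,D}.
Union: {A,B,C,D,E}.
After q: {A,B,C,D,E}.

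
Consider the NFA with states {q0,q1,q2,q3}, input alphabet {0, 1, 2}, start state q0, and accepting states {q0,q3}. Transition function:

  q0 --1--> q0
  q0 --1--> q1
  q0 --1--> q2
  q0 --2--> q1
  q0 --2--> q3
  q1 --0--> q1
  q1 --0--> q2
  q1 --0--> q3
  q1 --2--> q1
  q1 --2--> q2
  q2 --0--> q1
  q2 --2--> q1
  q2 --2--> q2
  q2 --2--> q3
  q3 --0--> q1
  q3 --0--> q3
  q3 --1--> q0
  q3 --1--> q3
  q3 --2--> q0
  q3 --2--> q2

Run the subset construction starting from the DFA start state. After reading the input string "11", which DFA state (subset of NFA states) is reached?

Start: {q0}.
δ(q0,1) = {q0,q1,q2}.
Union: {q0,q1,q2}.
After 1: {q0,q1,q2}.
δ(q0,1) = {q0,q1,q2}; δ(q1,1) = ∅; δ(q2,1) = ∅.
Union: {q0,q1,q2}.
After 1: {q0,q1,q2}.

{q0,q1,q2}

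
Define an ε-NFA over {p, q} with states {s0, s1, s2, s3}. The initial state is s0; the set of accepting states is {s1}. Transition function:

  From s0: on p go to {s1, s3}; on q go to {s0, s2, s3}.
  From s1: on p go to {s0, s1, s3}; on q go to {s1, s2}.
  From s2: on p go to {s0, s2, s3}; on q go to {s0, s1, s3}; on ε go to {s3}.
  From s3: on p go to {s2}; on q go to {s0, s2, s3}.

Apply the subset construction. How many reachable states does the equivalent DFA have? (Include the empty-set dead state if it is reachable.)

4

Start state of the DFA: {s0} (ε-closure of the NFA start).
{s0} --p--> {s1, s3}  [new]
{s0} --q--> {s0, s2, s3}  [new]
{s1, s3} --p--> {s0, s1, s2, s3}  [new]
{s1, s3} --q--> {s0, s1, s2, s3}  [seen]
{s0, s2, s3} --p--> {s0, s1, s2, s3}  [seen]
{s0, s2, s3} --q--> {s0, s1, s2, s3}  [seen]
{s0, s1, s2, s3} --p--> {s0, s1, s2, s3}  [seen]
{s0, s1, s2, s3} --q--> {s0, s1, s2, s3}  [seen]
Reachable DFA states: {s0}, {s1, s3}, {s0, s2, s3}, {s0, s1, s2, s3}.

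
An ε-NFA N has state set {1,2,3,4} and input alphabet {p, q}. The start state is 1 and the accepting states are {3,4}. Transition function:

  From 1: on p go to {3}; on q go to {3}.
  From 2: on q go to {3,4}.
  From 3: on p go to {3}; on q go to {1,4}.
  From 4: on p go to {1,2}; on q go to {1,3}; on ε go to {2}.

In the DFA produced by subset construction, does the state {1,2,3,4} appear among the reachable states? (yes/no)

yes

Start state of the DFA: {1} (ε-closure of the NFA start).
{1} --p--> {3}  [new]
{1} --q--> {3}  [seen]
{3} --p--> {3}  [seen]
{3} --q--> {1,2,4}  [new]
{1,2,4} --p--> {1,2,3}  [new]
{1,2,4} --q--> {1,2,3,4}  [new]
{1,2,3} --p--> {3}  [seen]
{1,2,3} --q--> {1,2,3,4}  [seen]
{1,2,3,4} --p--> {1,2,3}  [seen]
{1,2,3,4} --q--> {1,2,3,4}  [seen]
Reachable DFA states: {1}, {3}, {1,2,4}, {1,2,3}, {1,2,3,4}.
{1,2,3,4} is among them.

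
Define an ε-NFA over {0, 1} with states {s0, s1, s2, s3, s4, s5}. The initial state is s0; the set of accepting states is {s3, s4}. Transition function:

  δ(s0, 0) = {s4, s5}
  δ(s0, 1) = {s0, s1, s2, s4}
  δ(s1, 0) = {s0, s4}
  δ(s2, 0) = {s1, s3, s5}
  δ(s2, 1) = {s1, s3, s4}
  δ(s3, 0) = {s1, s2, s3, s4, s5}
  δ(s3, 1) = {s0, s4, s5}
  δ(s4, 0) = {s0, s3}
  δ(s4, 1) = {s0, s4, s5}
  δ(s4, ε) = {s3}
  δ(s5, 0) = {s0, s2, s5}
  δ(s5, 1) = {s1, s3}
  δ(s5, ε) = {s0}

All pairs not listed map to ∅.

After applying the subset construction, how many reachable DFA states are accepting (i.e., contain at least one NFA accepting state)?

Start state of the DFA: {s0} (ε-closure of the NFA start).
{s0} --0--> {s0, s3, s4, s5}  [new]
{s0} --1--> {s0, s1, s2, s3, s4}  [new]
{s0, s3, s4, s5} --0--> {s0, s1, s2, s3, s4, s5}  [new]
{s0, s3, s4, s5} --1--> {s0, s1, s2, s3, s4, s5}  [seen]
{s0, s1, s2, s3, s4} --0--> {s0, s1, s2, s3, s4, s5}  [seen]
{s0, s1, s2, s3, s4} --1--> {s0, s1, s2, s3, s4, s5}  [seen]
{s0, s1, s2, s3, s4, s5} --0--> {s0, s1, s2, s3, s4, s5}  [seen]
{s0, s1, s2, s3, s4, s5} --1--> {s0, s1, s2, s3, s4, s5}  [seen]
Reachable DFA states: {s0}, {s0, s3, s4, s5}, {s0, s1, s2, s3, s4}, {s0, s1, s2, s3, s4, s5}.
Accepting DFA states (contain an NFA accepting state): {s0, s3, s4, s5}, {s0, s1, s2, s3, s4}, {s0, s1, s2, s3, s4, s5}.

3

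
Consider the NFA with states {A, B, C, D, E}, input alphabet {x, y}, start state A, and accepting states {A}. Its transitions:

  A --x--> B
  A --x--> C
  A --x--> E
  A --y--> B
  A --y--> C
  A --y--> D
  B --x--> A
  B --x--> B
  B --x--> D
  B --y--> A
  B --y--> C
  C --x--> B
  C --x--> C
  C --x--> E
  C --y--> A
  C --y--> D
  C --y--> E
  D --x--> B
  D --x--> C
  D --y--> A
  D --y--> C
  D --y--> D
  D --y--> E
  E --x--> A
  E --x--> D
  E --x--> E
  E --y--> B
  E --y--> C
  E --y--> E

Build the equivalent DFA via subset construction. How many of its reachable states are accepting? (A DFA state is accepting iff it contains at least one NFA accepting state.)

3

Start state of the DFA: {A}.
{A} --x--> {B, C, E}  [new]
{A} --y--> {B, C, D}  [new]
{B, C, E} --x--> {A, B, C, D, E}  [new]
{B, C, E} --y--> {A, B, C, D, E}  [seen]
{B, C, D} --x--> {A, B, C, D, E}  [seen]
{B, C, D} --y--> {A, C, D, E}  [new]
{A, B, C, D, E} --x--> {A, B, C, D, E}  [seen]
{A, B, C, D, E} --y--> {A, B, C, D, E}  [seen]
{A, C, D, E} --x--> {A, B, C, D, E}  [seen]
{A, C, D, E} --y--> {A, B, C, D, E}  [seen]
Reachable DFA states: {A}, {B, C, E}, {B, C, D}, {A, B, C, D, E}, {A, C, D, E}.
Accepting DFA states (contain an NFA accepting state): {A}, {A, B, C, D, E}, {A, C, D, E}.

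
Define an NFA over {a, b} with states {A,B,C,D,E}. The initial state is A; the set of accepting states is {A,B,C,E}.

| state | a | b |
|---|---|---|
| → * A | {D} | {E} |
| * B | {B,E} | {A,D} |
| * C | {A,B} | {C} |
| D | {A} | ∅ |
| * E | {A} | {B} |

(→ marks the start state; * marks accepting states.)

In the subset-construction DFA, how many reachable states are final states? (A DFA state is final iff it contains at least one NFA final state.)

9

Start state of the DFA: {A}.
{A} --a--> {D}  [new]
{A} --b--> {E}  [new]
{D} --a--> {A}  [seen]
{D} --b--> ∅  [new]
{E} --a--> {A}  [seen]
{E} --b--> {B}  [new]
∅ --a--> ∅  [seen]
∅ --b--> ∅  [seen]
{B} --a--> {B,E}  [new]
{B} --b--> {A,D}  [new]
{B,E} --a--> {A,B,E}  [new]
{B,E} --b--> {A,B,D}  [new]
{A,D} --a--> {A,D}  [seen]
{A,D} --b--> {E}  [seen]
{A,B,E} --a--> {A,B,D,E}  [new]
{A,B,E} --b--> {A,B,D,E}  [seen]
{A,B,D} --a--> {A,B,D,E}  [seen]
{A,B,D} --b--> {A,D,E}  [new]
{A,B,D,E} --a--> {A,B,D,E}  [seen]
{A,B,D,E} --b--> {A,B,D,E}  [seen]
{A,D,E} --a--> {A,D}  [seen]
{A,D,E} --b--> {B,E}  [seen]
Reachable DFA states: {A}, {D}, {E}, ∅, {B}, {B,E}, {A,D}, {A,B,E}, {A,B,D}, {A,B,D,E}, {A,D,E}.
Accepting DFA states (contain an NFA accepting state): {A}, {E}, {B}, {B,E}, {A,D}, {A,B,E}, {A,B,D}, {A,B,D,E}, {A,D,E}.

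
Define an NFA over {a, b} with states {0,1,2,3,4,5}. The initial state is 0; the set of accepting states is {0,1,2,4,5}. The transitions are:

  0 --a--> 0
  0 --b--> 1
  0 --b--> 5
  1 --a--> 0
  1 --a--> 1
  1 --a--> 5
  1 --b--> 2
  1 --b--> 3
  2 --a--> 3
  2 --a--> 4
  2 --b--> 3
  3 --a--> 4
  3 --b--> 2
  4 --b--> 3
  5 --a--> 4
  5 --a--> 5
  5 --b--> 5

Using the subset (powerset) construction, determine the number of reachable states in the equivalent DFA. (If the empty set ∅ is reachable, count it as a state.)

10

Start state of the DFA: {0}.
{0} --a--> {0}  [seen]
{0} --b--> {1,5}  [new]
{1,5} --a--> {0,1,4,5}  [new]
{1,5} --b--> {2,3,5}  [new]
{0,1,4,5} --a--> {0,1,4,5}  [seen]
{0,1,4,5} --b--> {1,2,3,5}  [new]
{2,3,5} --a--> {3,4,5}  [new]
{2,3,5} --b--> {2,3,5}  [seen]
{1,2,3,5} --a--> {0,1,3,4,5}  [new]
{1,2,3,5} --b--> {2,3,5}  [seen]
{3,4,5} --a--> {4,5}  [new]
{3,4,5} --b--> {2,3,5}  [seen]
{0,1,3,4,5} --a--> {0,1,4,5}  [seen]
{0,1,3,4,5} --b--> {1,2,3,5}  [seen]
{4,5} --a--> {4,5}  [seen]
{4,5} --b--> {3,5}  [new]
{3,5} --a--> {4,5}  [seen]
{3,5} --b--> {2,5}  [new]
{2,5} --a--> {3,4,5}  [seen]
{2,5} --b--> {3,5}  [seen]
Reachable DFA states: {0}, {1,5}, {0,1,4,5}, {2,3,5}, {1,2,3,5}, {3,4,5}, {0,1,3,4,5}, {4,5}, {3,5}, {2,5}.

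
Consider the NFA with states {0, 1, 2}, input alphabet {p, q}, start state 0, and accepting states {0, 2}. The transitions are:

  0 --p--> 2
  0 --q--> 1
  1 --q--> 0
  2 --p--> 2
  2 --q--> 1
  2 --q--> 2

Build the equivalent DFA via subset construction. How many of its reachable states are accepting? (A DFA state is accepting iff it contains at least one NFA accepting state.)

Start state of the DFA: {0}.
{0} --p--> {2}  [new]
{0} --q--> {1}  [new]
{2} --p--> {2}  [seen]
{2} --q--> {1, 2}  [new]
{1} --p--> ∅  [new]
{1} --q--> {0}  [seen]
{1, 2} --p--> {2}  [seen]
{1, 2} --q--> {0, 1, 2}  [new]
∅ --p--> ∅  [seen]
∅ --q--> ∅  [seen]
{0, 1, 2} --p--> {2}  [seen]
{0, 1, 2} --q--> {0, 1, 2}  [seen]
Reachable DFA states: {0}, {2}, {1}, {1, 2}, ∅, {0, 1, 2}.
Accepting DFA states (contain an NFA accepting state): {0}, {2}, {1, 2}, {0, 1, 2}.

4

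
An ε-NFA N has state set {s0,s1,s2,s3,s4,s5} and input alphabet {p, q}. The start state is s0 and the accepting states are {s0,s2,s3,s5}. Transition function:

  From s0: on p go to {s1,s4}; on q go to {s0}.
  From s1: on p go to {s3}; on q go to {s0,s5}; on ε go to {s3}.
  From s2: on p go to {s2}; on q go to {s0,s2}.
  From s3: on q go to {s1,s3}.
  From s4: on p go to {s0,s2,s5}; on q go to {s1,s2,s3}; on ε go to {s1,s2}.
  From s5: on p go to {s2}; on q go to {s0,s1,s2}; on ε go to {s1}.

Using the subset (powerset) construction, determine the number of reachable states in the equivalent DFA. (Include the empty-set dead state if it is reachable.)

Start state of the DFA: {s0} (ε-closure of the NFA start).
{s0} --p--> {s1,s2,s3,s4}  [new]
{s0} --q--> {s0}  [seen]
{s1,s2,s3,s4} --p--> {s0,s1,s2,s3,s5}  [new]
{s1,s2,s3,s4} --q--> {s0,s1,s2,s3,s5}  [seen]
{s0,s1,s2,s3,s5} --p--> {s1,s2,s3,s4}  [seen]
{s0,s1,s2,s3,s5} --q--> {s0,s1,s2,s3,s5}  [seen]
Reachable DFA states: {s0}, {s1,s2,s3,s4}, {s0,s1,s2,s3,s5}.

3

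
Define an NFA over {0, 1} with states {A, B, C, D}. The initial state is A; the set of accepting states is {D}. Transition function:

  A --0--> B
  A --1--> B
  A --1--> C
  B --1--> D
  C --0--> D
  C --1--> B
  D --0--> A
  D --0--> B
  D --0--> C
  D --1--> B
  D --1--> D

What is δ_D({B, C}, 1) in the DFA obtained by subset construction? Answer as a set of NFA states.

{B, D}

δ(B,1) = {D}; δ(C,1) = {B}.
Union: {B, D}.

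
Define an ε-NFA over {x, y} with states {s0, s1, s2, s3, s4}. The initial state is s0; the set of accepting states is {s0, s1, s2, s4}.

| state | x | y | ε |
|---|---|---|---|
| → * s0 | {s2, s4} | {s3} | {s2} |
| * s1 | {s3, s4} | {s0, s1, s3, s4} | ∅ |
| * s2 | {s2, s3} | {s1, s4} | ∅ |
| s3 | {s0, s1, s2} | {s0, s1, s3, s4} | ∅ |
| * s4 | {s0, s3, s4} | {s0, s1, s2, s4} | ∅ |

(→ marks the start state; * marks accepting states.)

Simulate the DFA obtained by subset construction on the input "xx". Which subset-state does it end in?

Start: {s0, s2}.
δ(s0,x) = {s2, s4}; δ(s2,x) = {s2, s3}.
Union: {s2, s3, s4}.
After x: {s2, s3, s4}.
δ(s2,x) = {s2, s3}; δ(s3,x) = {s0, s1, s2}; δ(s4,x) = {s0, s3, s4}.
Union: {s0, s1, s2, s3, s4}.
After x: {s0, s1, s2, s3, s4}.

{s0, s1, s2, s3, s4}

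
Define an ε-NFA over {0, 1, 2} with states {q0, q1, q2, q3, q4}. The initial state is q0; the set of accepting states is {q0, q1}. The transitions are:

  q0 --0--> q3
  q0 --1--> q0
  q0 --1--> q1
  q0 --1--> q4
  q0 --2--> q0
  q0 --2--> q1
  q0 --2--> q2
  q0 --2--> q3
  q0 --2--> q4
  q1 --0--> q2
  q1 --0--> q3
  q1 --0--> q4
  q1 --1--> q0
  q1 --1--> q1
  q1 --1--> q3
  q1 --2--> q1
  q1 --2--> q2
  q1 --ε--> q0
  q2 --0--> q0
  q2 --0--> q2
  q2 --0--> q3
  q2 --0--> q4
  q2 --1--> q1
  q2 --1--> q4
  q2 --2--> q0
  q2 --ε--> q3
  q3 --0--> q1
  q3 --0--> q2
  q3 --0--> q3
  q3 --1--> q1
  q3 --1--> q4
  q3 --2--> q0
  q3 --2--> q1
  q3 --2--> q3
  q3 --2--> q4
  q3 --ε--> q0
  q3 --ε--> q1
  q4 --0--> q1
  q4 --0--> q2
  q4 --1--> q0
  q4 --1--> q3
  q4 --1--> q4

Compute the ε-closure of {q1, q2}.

{q0, q1, q2, q3}

Begin with {q1, q2}.
q1 →ε {q0}; add q0.
q2 →ε {q3}; add q3.
ε-closure = {q0, q1, q2, q3}.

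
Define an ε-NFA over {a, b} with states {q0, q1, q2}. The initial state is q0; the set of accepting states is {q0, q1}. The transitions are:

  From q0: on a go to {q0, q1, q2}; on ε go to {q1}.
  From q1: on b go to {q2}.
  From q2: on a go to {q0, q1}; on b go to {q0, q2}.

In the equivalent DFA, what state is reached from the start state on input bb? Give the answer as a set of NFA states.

Start: {q0, q1}.
δ(q0,b) = ∅; δ(q1,b) = {q2}.
Union: {q2}.
After b: {q2}.
δ(q2,b) = {q0, q2}.
Union: {q0, q2}.
ε-closure gives {q0, q1, q2}.
After b: {q0, q1, q2}.

{q0, q1, q2}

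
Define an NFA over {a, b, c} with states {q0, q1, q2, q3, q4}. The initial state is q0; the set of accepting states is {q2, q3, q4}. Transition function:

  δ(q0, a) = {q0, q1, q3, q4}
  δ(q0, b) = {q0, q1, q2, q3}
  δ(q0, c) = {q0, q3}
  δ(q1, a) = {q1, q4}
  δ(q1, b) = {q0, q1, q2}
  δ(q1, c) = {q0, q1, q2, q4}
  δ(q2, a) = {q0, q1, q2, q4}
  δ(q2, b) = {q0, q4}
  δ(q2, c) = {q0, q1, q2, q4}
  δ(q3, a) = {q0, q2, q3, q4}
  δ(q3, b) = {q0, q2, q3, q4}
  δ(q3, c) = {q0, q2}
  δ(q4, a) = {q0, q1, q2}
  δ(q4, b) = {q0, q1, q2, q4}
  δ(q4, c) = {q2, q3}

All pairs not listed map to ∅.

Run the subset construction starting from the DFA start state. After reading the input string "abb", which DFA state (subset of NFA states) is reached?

Start: {q0}.
δ(q0,a) = {q0, q1, q3, q4}.
Union: {q0, q1, q3, q4}.
After a: {q0, q1, q3, q4}.
δ(q0,b) = {q0, q1, q2, q3}; δ(q1,b) = {q0, q1, q2}; δ(q3,b) = {q0, q2, q3, q4}; δ(q4,b) = {q0, q1, q2, q4}.
Union: {q0, q1, q2, q3, q4}.
After b: {q0, q1, q2, q3, q4}.
δ(q0,b) = {q0, q1, q2, q3}; δ(q1,b) = {q0, q1, q2}; δ(q2,b) = {q0, q4}; δ(q3,b) = {q0, q2, q3, q4}; δ(q4,b) = {q0, q1, q2, q4}.
Union: {q0, q1, q2, q3, q4}.
After b: {q0, q1, q2, q3, q4}.

{q0, q1, q2, q3, q4}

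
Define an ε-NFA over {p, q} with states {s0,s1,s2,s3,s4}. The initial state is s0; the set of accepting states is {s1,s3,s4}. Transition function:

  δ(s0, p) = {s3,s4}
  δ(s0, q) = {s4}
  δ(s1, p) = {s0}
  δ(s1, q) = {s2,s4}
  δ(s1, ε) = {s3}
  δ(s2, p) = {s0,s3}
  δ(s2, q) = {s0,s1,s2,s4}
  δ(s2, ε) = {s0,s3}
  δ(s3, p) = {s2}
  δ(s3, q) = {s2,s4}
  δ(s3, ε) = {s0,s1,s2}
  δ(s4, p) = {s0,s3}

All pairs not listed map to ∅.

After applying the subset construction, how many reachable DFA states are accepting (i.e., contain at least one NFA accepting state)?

3

Start state of the DFA: {s0} (ε-closure of the NFA start).
{s0} --p--> {s0,s1,s2,s3,s4}  [new]
{s0} --q--> {s4}  [new]
{s0,s1,s2,s3,s4} --p--> {s0,s1,s2,s3,s4}  [seen]
{s0,s1,s2,s3,s4} --q--> {s0,s1,s2,s3,s4}  [seen]
{s4} --p--> {s0,s1,s2,s3}  [new]
{s4} --q--> ∅  [new]
{s0,s1,s2,s3} --p--> {s0,s1,s2,s3,s4}  [seen]
{s0,s1,s2,s3} --q--> {s0,s1,s2,s3,s4}  [seen]
∅ --p--> ∅  [seen]
∅ --q--> ∅  [seen]
Reachable DFA states: {s0}, {s0,s1,s2,s3,s4}, {s4}, {s0,s1,s2,s3}, ∅.
Accepting DFA states (contain an NFA accepting state): {s0,s1,s2,s3,s4}, {s4}, {s0,s1,s2,s3}.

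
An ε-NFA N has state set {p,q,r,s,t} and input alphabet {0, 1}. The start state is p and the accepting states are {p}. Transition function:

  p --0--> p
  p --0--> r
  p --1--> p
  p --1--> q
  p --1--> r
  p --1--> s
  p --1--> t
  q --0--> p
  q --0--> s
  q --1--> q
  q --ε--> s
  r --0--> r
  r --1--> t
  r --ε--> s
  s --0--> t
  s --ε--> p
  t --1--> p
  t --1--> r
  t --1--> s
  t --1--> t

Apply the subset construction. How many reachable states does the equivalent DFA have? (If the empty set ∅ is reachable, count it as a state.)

4

Start state of the DFA: {p} (ε-closure of the NFA start).
{p} --0--> {p,r,s}  [new]
{p} --1--> {p,q,r,s,t}  [new]
{p,r,s} --0--> {p,r,s,t}  [new]
{p,r,s} --1--> {p,q,r,s,t}  [seen]
{p,q,r,s,t} --0--> {p,r,s,t}  [seen]
{p,q,r,s,t} --1--> {p,q,r,s,t}  [seen]
{p,r,s,t} --0--> {p,r,s,t}  [seen]
{p,r,s,t} --1--> {p,q,r,s,t}  [seen]
Reachable DFA states: {p}, {p,r,s}, {p,q,r,s,t}, {p,r,s,t}.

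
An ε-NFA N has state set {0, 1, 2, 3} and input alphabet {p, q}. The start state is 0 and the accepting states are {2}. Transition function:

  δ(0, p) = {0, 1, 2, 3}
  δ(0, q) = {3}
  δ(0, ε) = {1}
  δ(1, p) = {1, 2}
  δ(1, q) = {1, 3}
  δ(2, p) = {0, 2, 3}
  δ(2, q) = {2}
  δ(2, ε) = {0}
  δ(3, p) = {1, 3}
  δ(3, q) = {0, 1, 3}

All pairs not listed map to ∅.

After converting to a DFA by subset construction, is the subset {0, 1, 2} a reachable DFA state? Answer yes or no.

no

Start state of the DFA: {0, 1} (ε-closure of the NFA start).
{0, 1} --p--> {0, 1, 2, 3}  [new]
{0, 1} --q--> {1, 3}  [new]
{0, 1, 2, 3} --p--> {0, 1, 2, 3}  [seen]
{0, 1, 2, 3} --q--> {0, 1, 2, 3}  [seen]
{1, 3} --p--> {0, 1, 2, 3}  [seen]
{1, 3} --q--> {0, 1, 3}  [new]
{0, 1, 3} --p--> {0, 1, 2, 3}  [seen]
{0, 1, 3} --q--> {0, 1, 3}  [seen]
Reachable DFA states: {0, 1}, {0, 1, 2, 3}, {1, 3}, {0, 1, 3}.
{0, 1, 2} is not among them.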